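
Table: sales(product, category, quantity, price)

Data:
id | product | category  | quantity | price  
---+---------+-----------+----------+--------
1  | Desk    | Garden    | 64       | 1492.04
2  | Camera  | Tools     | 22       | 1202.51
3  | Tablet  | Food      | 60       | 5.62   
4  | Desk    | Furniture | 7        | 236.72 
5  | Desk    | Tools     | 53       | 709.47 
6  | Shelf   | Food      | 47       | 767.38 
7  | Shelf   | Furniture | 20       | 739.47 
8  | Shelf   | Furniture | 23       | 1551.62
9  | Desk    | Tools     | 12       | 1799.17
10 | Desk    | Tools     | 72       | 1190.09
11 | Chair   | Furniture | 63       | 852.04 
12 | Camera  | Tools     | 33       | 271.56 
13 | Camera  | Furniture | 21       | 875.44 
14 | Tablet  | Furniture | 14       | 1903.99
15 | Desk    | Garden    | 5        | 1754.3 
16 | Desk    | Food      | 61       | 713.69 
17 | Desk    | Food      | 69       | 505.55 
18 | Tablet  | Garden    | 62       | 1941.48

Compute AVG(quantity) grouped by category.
SELECT category, AVG(quantity) as result
FROM sales
GROUP BY category

Result:
  Food: 59.25
  Furniture: 24.67
  Garden: 43.67
  Tools: 38.40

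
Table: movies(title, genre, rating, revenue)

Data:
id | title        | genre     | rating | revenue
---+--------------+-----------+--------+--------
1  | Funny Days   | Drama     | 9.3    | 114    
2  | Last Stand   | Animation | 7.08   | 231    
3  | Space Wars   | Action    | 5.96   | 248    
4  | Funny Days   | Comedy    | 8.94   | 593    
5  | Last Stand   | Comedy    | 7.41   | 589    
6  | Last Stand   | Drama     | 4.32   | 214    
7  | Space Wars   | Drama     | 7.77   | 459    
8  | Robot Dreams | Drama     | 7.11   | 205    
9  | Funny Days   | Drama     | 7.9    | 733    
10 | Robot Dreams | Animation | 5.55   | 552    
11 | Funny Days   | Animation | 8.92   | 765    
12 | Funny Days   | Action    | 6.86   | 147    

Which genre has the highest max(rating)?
SELECT genre, MAX(rating) as val
FROM movies
GROUP BY genre
ORDER BY val DESC
LIMIT 1

Result: Drama with max(rating) = 9.30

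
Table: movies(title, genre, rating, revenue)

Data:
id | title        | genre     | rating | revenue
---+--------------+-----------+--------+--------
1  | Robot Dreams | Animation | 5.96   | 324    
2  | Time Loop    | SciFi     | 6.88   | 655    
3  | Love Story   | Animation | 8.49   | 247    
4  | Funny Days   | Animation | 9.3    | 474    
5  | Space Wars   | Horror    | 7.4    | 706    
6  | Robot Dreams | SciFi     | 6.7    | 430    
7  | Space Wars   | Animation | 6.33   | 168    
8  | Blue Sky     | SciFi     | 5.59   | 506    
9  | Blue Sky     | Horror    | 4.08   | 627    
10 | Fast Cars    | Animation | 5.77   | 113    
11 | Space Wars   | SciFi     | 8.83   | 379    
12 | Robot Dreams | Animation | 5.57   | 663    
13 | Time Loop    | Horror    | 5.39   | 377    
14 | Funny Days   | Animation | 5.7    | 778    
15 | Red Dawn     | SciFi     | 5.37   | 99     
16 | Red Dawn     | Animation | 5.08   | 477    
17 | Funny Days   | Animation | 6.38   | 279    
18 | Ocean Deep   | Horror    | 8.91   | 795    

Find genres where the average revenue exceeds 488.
SELECT genre, AVG(revenue)
FROM movies
GROUP BY genre
HAVING AVG(revenue) > 488

Result:
  Horror: avg=626.25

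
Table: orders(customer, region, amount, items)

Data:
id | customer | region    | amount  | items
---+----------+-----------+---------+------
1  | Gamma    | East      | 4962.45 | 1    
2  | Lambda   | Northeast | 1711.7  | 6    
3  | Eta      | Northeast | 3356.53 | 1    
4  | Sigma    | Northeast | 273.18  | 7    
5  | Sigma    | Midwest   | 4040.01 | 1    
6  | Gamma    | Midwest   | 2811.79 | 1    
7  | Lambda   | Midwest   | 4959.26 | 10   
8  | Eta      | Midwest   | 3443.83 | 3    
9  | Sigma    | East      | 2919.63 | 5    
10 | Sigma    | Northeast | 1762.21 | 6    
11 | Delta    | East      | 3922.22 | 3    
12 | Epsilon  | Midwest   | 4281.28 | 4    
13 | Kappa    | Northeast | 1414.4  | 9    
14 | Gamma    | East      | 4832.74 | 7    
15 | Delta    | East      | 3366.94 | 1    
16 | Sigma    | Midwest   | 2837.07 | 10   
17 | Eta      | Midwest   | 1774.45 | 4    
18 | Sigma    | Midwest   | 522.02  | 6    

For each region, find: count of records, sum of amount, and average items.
SELECT region,
       COUNT(*) as cnt,
       SUM(amount) as total_amount,
       AVG(items) as avg_items
FROM orders
GROUP BY region

Result:
  East: 5 records, 20003.98 total amount, 3.40 avg items
  Midwest: 8 records, 24669.71 total amount, 4.88 avg items
  Northeast: 5 records, 8518.02 total amount, 5.80 avg items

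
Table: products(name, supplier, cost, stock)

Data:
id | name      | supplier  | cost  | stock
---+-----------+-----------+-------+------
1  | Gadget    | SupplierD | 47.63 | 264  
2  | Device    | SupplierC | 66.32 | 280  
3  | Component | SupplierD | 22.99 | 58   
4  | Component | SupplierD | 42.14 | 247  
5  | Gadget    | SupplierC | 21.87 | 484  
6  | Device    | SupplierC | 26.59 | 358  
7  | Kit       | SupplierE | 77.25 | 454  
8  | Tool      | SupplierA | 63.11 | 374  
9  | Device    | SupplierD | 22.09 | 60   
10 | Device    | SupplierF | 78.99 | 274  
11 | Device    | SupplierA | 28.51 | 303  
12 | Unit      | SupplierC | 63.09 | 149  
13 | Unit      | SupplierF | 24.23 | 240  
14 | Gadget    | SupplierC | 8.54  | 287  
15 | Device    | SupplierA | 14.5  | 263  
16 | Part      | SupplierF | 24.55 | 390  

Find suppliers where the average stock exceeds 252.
SELECT supplier, AVG(stock)
FROM products
GROUP BY supplier
HAVING AVG(stock) > 252

Result:
  SupplierA: avg=313.33
  SupplierC: avg=311.60
  SupplierE: avg=454.00
  SupplierF: avg=301.33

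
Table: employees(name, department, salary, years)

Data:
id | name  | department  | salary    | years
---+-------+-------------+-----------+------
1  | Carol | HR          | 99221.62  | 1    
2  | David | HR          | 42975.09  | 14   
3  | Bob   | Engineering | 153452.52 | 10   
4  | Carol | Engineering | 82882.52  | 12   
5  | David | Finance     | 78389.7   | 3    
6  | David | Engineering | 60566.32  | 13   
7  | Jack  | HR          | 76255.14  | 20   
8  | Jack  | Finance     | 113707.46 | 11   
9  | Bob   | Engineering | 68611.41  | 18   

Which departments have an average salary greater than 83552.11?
SELECT department, AVG(salary)
FROM employees
GROUP BY department
HAVING AVG(salary) > 83552.11

Result:
  Engineering: avg=91378.19
  Finance: avg=96048.58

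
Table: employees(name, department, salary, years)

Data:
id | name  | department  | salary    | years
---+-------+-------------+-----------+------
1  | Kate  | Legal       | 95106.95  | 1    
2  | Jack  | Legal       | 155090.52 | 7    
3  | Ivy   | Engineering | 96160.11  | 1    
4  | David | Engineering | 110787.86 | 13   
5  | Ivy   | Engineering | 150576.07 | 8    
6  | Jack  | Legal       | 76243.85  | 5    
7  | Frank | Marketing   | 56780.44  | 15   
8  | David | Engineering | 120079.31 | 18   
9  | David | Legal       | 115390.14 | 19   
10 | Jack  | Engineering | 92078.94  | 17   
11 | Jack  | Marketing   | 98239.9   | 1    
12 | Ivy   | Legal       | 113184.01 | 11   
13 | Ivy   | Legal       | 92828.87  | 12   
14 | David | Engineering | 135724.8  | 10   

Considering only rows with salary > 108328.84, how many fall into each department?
SELECT department, COUNT(*)
FROM employees
WHERE salary > 108328.84
GROUP BY department

Note: WHERE filters rows before grouping.

Result:
  Engineering: 4
  Legal: 3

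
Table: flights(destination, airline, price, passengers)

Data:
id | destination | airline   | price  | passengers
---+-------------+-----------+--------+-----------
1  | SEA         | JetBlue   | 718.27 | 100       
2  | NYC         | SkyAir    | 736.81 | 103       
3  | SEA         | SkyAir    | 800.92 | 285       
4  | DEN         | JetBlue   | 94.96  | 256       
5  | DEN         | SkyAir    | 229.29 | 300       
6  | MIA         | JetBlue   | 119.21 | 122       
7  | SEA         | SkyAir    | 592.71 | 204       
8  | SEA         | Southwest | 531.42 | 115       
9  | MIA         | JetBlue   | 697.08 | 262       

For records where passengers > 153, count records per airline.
SELECT airline, COUNT(*)
FROM flights
WHERE passengers > 153
GROUP BY airline

Note: WHERE filters rows before grouping.

Result:
  JetBlue: 2
  SkyAir: 3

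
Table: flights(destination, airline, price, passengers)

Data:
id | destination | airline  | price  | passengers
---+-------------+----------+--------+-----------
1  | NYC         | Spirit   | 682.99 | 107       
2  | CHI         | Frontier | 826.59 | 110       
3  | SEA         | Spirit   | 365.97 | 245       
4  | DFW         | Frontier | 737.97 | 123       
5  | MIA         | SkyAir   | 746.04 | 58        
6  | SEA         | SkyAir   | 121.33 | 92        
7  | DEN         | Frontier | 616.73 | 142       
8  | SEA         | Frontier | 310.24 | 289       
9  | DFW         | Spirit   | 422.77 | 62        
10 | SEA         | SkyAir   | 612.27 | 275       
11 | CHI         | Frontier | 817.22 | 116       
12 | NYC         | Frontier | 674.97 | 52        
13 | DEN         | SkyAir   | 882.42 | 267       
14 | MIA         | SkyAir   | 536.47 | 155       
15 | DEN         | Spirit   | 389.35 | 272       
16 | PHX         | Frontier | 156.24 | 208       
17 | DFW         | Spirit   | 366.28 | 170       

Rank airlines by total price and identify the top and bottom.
SELECT airline, SUM(price)
FROM flights
GROUP BY airline
ORDER BY SUM(price)

All groups:
  Spirit: 2227.36
  SkyAir: 2898.53
  Frontier: 4139.96

Highest: Frontier (4139.96)
Lowest: Spirit (2227.36)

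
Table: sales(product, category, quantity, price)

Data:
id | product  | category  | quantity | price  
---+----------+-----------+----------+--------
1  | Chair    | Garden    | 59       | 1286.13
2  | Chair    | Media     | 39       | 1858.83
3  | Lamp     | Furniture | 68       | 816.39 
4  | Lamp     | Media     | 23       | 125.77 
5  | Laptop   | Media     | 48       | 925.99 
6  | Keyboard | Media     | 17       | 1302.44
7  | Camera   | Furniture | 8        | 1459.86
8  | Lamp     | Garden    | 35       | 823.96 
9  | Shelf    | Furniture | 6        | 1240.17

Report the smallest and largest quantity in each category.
SELECT category, MIN(quantity), MAX(quantity)
FROM sales
GROUP BY category

Result:
  Furniture: min=6, max=68
  Garden: min=35, max=59
  Media: min=17, max=48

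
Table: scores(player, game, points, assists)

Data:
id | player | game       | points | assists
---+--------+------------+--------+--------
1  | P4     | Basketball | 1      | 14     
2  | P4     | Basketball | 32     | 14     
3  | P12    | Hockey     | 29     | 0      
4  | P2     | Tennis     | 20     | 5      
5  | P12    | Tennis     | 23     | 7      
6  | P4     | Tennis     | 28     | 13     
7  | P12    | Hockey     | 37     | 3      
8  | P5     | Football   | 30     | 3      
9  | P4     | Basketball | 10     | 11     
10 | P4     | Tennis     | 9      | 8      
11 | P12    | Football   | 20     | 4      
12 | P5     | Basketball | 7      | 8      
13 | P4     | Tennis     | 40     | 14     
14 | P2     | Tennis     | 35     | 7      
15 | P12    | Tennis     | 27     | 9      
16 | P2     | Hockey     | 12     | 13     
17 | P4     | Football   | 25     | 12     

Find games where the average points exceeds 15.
SELECT game, AVG(points)
FROM scores
GROUP BY game
HAVING AVG(points) > 15

Result:
  Football: avg=25.00
  Hockey: avg=26.00
  Tennis: avg=26.00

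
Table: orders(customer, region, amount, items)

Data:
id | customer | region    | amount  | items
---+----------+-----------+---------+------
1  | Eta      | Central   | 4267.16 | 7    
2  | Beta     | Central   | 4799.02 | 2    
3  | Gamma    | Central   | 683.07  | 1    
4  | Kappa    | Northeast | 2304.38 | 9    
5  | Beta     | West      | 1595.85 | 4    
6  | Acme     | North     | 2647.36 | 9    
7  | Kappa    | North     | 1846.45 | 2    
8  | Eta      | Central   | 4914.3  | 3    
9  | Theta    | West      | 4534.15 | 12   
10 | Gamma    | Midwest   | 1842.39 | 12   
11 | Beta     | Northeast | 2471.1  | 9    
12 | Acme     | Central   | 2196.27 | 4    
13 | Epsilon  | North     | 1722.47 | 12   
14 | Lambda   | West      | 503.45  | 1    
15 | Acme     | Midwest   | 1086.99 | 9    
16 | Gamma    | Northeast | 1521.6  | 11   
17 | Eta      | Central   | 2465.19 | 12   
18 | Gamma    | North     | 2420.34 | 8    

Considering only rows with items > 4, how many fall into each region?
SELECT region, COUNT(*)
FROM orders
WHERE items > 4
GROUP BY region

Note: WHERE filters rows before grouping.

Result:
  Central: 2
  Midwest: 2
  North: 3
  Northeast: 3
  West: 1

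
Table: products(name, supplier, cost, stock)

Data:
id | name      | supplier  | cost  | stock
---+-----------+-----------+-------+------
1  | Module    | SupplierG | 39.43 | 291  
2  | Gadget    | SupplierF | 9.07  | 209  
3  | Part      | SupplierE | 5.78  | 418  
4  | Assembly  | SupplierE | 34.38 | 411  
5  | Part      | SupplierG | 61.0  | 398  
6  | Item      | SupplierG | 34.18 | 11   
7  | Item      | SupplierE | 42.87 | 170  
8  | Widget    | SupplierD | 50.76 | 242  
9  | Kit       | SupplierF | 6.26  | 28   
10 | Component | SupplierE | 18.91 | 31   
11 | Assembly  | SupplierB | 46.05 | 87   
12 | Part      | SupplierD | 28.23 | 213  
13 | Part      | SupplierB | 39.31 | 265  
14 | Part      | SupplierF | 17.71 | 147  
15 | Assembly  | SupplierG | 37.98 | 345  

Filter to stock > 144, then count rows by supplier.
SELECT supplier, COUNT(*)
FROM products
WHERE stock > 144
GROUP BY supplier

Note: WHERE filters rows before grouping.

Result:
  SupplierB: 1
  SupplierD: 2
  SupplierE: 3
  SupplierF: 2
  SupplierG: 3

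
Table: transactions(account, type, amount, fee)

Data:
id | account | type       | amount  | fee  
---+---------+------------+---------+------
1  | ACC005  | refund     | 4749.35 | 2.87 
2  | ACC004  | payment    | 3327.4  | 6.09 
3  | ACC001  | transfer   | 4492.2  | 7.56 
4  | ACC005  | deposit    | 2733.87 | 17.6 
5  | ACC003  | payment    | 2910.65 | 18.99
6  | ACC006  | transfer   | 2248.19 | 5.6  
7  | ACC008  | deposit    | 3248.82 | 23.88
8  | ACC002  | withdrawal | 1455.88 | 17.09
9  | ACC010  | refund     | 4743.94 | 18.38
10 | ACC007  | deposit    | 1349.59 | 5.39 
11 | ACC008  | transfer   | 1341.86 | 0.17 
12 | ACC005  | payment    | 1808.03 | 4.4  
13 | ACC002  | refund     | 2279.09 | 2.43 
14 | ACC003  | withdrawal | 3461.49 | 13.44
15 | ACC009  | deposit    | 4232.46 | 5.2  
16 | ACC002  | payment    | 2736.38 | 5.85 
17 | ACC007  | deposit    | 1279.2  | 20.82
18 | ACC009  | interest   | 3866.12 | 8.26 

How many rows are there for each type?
SELECT type, COUNT(*) as count
FROM transactions
GROUP BY type

Result:
  deposit: 5
  interest: 1
  payment: 4
  refund: 3
  transfer: 3
  withdrawal: 2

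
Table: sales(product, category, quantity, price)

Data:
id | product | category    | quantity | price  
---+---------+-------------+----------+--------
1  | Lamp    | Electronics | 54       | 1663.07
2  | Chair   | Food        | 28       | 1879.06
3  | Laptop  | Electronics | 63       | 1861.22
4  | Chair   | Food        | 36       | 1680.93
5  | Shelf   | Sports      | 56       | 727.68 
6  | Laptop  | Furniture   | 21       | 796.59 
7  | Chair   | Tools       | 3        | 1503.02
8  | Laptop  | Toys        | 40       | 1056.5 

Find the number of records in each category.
SELECT category, COUNT(*) as count
FROM sales
GROUP BY category

Result:
  Electronics: 2
  Food: 2
  Furniture: 1
  Sports: 1
  Tools: 1
  Toys: 1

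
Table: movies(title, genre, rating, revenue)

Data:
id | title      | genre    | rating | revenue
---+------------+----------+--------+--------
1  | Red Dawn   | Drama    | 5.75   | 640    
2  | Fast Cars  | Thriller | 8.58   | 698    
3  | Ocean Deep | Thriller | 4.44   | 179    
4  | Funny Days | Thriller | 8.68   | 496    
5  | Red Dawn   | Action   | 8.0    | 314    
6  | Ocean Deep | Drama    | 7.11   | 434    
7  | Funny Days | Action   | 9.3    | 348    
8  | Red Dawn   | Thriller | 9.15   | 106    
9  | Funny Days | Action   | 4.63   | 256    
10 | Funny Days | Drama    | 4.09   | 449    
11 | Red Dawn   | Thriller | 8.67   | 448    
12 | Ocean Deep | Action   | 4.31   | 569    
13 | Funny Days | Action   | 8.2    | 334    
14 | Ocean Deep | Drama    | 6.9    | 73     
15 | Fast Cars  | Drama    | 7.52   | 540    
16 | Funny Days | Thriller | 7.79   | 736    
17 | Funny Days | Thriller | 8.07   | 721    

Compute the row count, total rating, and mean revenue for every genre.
SELECT genre,
       COUNT(*) as cnt,
       SUM(rating) as total_rating,
       AVG(revenue) as avg_revenue
FROM movies
GROUP BY genre

Result:
  Action: 5 records, 34.44 total rating, 364.20 avg revenue
  Drama: 5 records, 31.37 total rating, 427.20 avg revenue
  Thriller: 7 records, 55.38 total rating, 483.43 avg revenue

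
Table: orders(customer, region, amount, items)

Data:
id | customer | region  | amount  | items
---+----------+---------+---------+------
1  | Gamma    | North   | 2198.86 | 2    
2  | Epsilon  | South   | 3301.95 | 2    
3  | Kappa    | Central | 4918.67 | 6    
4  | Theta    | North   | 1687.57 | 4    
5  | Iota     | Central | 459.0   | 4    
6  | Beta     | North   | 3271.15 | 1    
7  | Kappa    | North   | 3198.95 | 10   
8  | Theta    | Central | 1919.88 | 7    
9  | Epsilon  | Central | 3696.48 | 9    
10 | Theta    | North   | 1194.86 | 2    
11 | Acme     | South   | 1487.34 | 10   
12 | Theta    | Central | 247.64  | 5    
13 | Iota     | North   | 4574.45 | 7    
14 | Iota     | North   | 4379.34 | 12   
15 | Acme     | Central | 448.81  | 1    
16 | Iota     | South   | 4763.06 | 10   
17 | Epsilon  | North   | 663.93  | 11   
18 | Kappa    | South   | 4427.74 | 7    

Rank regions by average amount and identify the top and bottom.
SELECT region, AVG(amount)
FROM orders
GROUP BY region
ORDER BY AVG(amount)

All groups:
  Central: 1948.41
  North: 2646.14
  South: 3495.02

Highest: South (3495.02)
Lowest: Central (1948.41)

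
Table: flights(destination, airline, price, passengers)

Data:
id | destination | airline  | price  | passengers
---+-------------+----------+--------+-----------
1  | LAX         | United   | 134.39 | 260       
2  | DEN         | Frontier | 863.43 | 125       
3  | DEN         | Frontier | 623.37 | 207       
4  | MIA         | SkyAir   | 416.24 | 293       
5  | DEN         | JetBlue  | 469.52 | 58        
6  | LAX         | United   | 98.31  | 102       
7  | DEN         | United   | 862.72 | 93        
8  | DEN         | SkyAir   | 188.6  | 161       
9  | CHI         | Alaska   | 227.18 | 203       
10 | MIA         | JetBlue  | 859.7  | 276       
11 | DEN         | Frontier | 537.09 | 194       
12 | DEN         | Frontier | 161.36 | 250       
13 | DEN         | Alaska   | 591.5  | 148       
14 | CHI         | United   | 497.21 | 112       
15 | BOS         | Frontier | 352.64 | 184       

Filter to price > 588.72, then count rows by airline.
SELECT airline, COUNT(*)
FROM flights
WHERE price > 588.72
GROUP BY airline

Note: WHERE filters rows before grouping.

Result:
  Alaska: 1
  Frontier: 2
  JetBlue: 1
  United: 1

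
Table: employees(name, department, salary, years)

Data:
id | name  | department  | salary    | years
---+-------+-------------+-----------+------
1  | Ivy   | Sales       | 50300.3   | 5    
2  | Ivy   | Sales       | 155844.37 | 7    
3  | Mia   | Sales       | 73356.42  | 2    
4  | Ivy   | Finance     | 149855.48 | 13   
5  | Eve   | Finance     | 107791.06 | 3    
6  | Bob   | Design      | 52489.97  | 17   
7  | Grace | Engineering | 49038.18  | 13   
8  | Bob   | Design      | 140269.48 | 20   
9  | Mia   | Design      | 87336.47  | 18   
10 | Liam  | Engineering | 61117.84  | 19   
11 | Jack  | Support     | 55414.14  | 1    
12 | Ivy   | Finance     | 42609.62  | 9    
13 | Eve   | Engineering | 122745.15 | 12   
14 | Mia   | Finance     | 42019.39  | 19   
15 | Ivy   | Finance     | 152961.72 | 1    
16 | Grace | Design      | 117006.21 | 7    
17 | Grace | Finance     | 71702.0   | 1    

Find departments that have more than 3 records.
SELECT department, COUNT(*) as cnt
FROM employees
GROUP BY department
HAVING COUNT(*) > 3

Result:
  Design: 4
  Finance: 6

Note: HAVING filters groups after aggregation, WHERE filters rows before.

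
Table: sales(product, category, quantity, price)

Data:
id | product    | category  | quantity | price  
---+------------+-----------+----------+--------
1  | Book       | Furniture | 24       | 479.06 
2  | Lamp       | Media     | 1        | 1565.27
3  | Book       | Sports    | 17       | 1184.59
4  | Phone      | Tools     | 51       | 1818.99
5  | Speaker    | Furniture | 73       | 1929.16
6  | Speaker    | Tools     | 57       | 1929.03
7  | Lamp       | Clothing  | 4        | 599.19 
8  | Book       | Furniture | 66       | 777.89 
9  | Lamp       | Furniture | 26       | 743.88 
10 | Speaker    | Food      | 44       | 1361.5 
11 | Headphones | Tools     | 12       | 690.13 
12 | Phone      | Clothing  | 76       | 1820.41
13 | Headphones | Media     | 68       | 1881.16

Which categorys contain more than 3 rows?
SELECT category, COUNT(*) as cnt
FROM sales
GROUP BY category
HAVING COUNT(*) > 3

Result:
  Furniture: 4

Note: HAVING filters groups after aggregation, WHERE filters rows before.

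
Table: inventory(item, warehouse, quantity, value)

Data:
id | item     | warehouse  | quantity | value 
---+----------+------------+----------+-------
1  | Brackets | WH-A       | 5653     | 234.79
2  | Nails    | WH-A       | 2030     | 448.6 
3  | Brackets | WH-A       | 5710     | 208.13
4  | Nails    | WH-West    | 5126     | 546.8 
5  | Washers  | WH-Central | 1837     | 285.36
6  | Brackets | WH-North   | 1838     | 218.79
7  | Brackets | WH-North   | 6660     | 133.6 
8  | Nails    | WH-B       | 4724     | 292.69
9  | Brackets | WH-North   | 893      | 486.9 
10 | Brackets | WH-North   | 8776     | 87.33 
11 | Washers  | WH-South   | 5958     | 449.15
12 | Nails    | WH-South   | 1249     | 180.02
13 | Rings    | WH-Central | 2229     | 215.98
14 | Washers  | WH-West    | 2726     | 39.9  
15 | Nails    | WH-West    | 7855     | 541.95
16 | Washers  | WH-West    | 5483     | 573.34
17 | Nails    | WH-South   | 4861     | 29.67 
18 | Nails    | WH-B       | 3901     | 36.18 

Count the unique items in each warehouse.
SELECT warehouse, COUNT(DISTINCT item)
FROM inventory
GROUP BY warehouse

Result:
  WH-A: 2 distinct
  WH-B: 1 distinct
  WH-Central: 2 distinct
  WH-North: 1 distinct
  WH-South: 2 distinct
  WH-West: 2 distinct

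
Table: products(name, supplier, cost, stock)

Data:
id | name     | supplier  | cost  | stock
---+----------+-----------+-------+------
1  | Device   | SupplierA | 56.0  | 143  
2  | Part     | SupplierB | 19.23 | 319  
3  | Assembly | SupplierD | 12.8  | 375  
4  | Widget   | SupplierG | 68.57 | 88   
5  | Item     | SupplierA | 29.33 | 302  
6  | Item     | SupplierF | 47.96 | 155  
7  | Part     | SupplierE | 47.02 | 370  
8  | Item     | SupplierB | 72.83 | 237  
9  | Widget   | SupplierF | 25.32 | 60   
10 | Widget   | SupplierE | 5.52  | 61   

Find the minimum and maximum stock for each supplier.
SELECT supplier, MIN(stock), MAX(stock)
FROM products
GROUP BY supplier

Result:
  SupplierA: min=143, max=302
  SupplierB: min=237, max=319
  SupplierD: min=375, max=375
  SupplierE: min=61, max=370
  SupplierF: min=60, max=155
  SupplierG: min=88, max=88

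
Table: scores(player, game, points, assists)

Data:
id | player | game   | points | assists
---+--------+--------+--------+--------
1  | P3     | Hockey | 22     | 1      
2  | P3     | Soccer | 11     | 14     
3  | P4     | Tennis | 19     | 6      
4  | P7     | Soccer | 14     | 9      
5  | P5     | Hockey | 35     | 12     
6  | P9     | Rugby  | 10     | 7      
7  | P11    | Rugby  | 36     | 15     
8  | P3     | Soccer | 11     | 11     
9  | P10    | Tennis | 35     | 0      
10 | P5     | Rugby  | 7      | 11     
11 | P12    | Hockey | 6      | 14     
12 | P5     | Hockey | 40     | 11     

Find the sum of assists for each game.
SELECT game, SUM(assists) as result
FROM scores
GROUP BY game

Result:
  Hockey: 38
  Rugby: 33
  Soccer: 34
  Tennis: 6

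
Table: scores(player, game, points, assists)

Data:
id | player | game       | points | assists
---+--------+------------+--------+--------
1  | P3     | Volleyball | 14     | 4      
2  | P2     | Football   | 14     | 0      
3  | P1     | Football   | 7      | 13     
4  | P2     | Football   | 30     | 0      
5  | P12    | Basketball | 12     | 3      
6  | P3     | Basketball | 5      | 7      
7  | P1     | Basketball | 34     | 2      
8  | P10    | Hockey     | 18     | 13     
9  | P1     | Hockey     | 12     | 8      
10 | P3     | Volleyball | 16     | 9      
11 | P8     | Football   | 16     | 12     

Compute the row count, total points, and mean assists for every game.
SELECT game,
       COUNT(*) as cnt,
       SUM(points) as total_points,
       AVG(assists) as avg_assists
FROM scores
GROUP BY game

Result:
  Basketball: 3 records, 51 total points, 4.00 avg assists
  Football: 4 records, 67 total points, 6.25 avg assists
  Hockey: 2 records, 30 total points, 10.50 avg assists
  Volleyball: 2 records, 30 total points, 6.50 avg assists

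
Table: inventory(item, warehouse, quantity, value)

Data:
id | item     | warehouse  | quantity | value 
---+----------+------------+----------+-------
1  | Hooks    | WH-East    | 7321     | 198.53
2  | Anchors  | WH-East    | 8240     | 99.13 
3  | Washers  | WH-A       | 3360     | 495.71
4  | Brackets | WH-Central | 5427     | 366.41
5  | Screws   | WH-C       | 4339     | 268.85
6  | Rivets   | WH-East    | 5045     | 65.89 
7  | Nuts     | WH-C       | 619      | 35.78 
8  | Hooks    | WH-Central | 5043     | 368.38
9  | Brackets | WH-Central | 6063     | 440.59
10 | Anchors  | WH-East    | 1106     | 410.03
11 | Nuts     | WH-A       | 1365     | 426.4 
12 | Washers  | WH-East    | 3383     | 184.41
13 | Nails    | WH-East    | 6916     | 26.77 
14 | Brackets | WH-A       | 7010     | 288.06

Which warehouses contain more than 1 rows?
SELECT warehouse, COUNT(*) as cnt
FROM inventory
GROUP BY warehouse
HAVING COUNT(*) > 1

Result:
  WH-A: 3
  WH-C: 2
  WH-Central: 3
  WH-East: 6

Note: HAVING filters groups after aggregation, WHERE filters rows before.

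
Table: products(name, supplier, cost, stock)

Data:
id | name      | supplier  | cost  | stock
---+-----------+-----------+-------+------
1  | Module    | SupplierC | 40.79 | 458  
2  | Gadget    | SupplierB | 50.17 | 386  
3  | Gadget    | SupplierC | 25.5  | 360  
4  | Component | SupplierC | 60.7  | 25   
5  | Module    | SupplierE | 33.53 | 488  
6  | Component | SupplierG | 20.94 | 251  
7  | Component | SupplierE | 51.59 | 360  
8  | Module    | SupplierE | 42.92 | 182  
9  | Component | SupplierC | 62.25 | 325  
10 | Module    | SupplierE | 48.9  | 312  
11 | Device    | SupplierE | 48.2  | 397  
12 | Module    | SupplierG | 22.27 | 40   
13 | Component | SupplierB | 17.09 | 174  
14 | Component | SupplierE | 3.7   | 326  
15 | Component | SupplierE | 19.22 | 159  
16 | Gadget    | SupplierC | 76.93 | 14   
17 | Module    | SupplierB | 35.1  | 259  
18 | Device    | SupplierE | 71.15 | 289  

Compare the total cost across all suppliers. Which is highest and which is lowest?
SELECT supplier, SUM(cost)
FROM products
GROUP BY supplier
ORDER BY SUM(cost)

All groups:
  SupplierG: 43.21
  SupplierB: 102.36
  SupplierC: 266.17
  SupplierE: 319.21

Highest: SupplierE (319.21)
Lowest: SupplierG (43.21)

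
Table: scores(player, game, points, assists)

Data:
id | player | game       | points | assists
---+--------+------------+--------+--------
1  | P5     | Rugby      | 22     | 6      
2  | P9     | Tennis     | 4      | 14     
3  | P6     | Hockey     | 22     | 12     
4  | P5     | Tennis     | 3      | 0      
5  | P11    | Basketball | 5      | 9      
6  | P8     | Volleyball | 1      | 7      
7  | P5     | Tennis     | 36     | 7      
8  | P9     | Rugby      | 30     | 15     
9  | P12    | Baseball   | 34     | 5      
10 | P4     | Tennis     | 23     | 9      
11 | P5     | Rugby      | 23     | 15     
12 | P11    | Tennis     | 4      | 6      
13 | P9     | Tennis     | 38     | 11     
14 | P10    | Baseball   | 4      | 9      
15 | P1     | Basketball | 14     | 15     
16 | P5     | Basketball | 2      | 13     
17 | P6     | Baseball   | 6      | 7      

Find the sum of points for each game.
SELECT game, SUM(points) as result
FROM scores
GROUP BY game

Result:
  Baseball: 44
  Basketball: 21
  Hockey: 22
  Rugby: 75
  Tennis: 108
  Volleyball: 1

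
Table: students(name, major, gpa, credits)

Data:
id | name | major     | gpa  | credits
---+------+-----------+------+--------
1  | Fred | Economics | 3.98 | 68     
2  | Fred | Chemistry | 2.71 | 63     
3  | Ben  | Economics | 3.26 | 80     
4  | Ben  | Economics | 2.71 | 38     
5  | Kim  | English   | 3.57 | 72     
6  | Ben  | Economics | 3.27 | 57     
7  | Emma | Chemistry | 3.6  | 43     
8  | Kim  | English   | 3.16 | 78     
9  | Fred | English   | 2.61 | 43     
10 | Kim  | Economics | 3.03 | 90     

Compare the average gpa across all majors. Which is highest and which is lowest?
SELECT major, AVG(gpa)
FROM students
GROUP BY major
ORDER BY AVG(gpa)

All groups:
  English: 3.11
  Chemistry: 3.16
  Economics: 3.25

Highest: Economics (3.25)
Lowest: English (3.11)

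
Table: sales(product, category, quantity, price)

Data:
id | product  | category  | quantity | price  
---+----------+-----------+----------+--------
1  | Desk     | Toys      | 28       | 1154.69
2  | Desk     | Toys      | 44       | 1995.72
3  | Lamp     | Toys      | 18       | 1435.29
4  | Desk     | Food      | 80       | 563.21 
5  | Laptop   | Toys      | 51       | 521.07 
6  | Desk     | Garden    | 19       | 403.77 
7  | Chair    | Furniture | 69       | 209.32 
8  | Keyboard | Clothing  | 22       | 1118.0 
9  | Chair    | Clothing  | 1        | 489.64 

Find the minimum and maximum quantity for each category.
SELECT category, MIN(quantity), MAX(quantity)
FROM sales
GROUP BY category

Result:
  Clothing: min=1, max=22
  Food: min=80, max=80
  Furniture: min=69, max=69
  Garden: min=19, max=19
  Toys: min=18, max=51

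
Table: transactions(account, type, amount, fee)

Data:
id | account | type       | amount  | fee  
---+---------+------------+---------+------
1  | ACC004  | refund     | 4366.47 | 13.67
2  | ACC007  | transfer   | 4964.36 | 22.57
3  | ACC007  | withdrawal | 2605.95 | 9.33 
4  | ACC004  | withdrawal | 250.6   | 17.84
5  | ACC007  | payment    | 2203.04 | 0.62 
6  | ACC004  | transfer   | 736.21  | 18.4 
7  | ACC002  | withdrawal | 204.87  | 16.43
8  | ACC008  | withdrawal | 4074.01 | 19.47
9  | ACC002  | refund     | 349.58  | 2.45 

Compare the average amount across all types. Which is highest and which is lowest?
SELECT type, AVG(amount)
FROM transactions
GROUP BY type
ORDER BY AVG(amount)

All groups:
  withdrawal: 1783.86
  payment: 2203.04
  refund: 2358.03
  transfer: 2850.29

Highest: transfer (2850.29)
Lowest: withdrawal (1783.86)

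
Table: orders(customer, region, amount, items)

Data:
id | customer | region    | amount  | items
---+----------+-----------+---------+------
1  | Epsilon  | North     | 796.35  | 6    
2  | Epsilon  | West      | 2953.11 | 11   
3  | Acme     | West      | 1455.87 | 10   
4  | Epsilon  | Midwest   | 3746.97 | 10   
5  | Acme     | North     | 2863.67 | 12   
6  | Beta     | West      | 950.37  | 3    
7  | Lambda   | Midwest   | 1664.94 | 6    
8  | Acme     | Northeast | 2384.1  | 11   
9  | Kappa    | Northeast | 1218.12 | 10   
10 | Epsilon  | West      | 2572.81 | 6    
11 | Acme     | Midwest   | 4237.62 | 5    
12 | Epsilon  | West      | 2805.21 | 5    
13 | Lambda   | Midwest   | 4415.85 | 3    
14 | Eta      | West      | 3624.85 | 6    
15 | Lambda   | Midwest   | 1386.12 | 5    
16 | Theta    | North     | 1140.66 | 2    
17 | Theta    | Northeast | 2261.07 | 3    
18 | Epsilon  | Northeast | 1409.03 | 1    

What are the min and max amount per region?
SELECT region, MIN(amount), MAX(amount)
FROM orders
GROUP BY region

Result:
  Midwest: min=1386.12, max=4415.85
  North: min=796.35, max=2863.67
  Northeast: min=1218.12, max=2384.10
  West: min=950.37, max=3624.85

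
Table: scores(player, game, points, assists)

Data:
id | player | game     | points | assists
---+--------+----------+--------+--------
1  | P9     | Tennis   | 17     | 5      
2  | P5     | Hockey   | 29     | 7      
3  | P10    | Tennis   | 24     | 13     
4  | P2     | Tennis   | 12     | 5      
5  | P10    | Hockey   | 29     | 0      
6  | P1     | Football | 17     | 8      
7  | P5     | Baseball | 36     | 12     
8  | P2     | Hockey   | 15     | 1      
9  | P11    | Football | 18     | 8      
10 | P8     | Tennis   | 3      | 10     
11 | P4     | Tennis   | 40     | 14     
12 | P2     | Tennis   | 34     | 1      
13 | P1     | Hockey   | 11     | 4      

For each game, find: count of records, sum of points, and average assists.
SELECT game,
       COUNT(*) as cnt,
       SUM(points) as total_points,
       AVG(assists) as avg_assists
FROM scores
GROUP BY game

Result:
  Baseball: 1 records, 36 total points, 12.00 avg assists
  Football: 2 records, 35 total points, 8.00 avg assists
  Hockey: 4 records, 84 total points, 3.00 avg assists
  Tennis: 6 records, 130 total points, 8.00 avg assists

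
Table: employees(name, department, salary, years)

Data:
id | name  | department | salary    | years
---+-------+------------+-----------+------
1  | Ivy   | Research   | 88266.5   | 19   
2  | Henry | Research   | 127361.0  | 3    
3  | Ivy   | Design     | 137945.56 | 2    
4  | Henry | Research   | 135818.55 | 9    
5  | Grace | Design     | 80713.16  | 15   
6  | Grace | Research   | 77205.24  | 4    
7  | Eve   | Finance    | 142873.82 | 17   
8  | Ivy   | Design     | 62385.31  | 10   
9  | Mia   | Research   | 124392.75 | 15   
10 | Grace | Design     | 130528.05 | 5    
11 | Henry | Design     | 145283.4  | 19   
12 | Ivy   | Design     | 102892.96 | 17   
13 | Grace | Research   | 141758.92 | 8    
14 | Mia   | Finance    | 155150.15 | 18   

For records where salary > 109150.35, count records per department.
SELECT department, COUNT(*)
FROM employees
WHERE salary > 109150.35
GROUP BY department

Note: WHERE filters rows before grouping.

Result:
  Design: 3
  Finance: 2
  Research: 4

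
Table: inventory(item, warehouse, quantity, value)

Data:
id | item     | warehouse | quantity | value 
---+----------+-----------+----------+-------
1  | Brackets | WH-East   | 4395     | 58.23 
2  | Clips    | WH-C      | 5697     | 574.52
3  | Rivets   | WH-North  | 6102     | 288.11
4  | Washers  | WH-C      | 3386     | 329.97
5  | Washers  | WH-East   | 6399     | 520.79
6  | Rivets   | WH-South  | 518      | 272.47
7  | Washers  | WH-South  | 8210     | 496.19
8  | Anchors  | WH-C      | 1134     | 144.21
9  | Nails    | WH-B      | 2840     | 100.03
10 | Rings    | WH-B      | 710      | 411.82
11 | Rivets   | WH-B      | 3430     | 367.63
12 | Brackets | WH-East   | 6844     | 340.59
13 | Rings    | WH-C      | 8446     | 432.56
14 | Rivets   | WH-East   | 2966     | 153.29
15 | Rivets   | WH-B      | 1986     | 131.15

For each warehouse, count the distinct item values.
SELECT warehouse, COUNT(DISTINCT item)
FROM inventory
GROUP BY warehouse

Result:
  WH-B: 3 distinct
  WH-C: 4 distinct
  WH-East: 3 distinct
  WH-North: 1 distinct
  WH-South: 2 distinct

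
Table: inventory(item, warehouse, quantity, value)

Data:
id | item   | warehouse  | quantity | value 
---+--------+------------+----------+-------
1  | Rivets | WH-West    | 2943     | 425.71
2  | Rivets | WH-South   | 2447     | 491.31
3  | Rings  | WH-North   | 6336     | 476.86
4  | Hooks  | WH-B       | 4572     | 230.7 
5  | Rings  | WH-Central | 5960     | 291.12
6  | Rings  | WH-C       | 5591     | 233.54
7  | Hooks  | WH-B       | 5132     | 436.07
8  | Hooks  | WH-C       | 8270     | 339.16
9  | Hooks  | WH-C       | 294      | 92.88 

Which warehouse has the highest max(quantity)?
SELECT warehouse, MAX(quantity) as val
FROM inventory
GROUP BY warehouse
ORDER BY val DESC
LIMIT 1

Result: WH-C with max(quantity) = 8270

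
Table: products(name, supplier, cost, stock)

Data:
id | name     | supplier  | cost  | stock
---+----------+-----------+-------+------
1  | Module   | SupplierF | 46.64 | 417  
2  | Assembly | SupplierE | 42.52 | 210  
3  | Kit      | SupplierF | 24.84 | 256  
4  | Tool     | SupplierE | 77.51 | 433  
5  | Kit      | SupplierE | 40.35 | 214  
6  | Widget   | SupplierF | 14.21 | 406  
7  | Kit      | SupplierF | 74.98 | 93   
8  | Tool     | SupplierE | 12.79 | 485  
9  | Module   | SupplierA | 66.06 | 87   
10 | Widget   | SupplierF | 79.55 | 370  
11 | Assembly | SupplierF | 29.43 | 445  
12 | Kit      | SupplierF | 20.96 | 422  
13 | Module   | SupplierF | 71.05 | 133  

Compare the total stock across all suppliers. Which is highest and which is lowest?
SELECT supplier, SUM(stock)
FROM products
GROUP BY supplier
ORDER BY SUM(stock)

All groups:
  SupplierA: 87
  SupplierE: 1342
  SupplierF: 2542

Highest: SupplierF (2542)
Lowest: SupplierA (87)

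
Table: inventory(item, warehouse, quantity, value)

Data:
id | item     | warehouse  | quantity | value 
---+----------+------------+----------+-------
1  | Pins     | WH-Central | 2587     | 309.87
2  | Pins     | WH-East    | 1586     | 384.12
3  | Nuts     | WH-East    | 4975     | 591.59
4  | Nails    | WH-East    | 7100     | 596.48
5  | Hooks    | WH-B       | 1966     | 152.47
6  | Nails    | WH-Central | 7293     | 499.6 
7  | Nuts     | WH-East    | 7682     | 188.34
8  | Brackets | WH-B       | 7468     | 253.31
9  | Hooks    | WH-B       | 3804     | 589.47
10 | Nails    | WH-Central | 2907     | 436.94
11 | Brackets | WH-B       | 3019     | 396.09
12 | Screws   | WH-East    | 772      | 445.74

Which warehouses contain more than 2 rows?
SELECT warehouse, COUNT(*) as cnt
FROM inventory
GROUP BY warehouse
HAVING COUNT(*) > 2

Result:
  WH-B: 4
  WH-Central: 3
  WH-East: 5

Note: HAVING filters groups after aggregation, WHERE filters rows before.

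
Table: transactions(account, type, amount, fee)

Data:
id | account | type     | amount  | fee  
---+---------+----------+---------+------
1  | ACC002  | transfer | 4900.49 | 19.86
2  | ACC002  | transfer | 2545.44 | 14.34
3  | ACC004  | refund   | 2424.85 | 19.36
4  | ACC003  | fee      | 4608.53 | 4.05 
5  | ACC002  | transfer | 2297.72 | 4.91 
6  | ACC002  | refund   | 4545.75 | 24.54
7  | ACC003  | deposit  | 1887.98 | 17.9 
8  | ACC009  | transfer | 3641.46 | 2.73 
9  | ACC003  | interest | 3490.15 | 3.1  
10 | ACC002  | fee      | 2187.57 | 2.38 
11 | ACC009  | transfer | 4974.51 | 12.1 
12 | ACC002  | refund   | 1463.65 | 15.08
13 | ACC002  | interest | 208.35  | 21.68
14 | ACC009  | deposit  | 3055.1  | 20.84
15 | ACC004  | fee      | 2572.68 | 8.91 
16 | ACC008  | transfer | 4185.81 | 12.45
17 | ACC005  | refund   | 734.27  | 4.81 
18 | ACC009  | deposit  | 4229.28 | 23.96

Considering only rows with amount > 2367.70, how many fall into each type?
SELECT type, COUNT(*)
FROM transactions
WHERE amount > 2367.70
GROUP BY type

Note: WHERE filters rows before grouping.

Result:
  deposit: 2
  fee: 2
  interest: 1
  refund: 2
  transfer: 5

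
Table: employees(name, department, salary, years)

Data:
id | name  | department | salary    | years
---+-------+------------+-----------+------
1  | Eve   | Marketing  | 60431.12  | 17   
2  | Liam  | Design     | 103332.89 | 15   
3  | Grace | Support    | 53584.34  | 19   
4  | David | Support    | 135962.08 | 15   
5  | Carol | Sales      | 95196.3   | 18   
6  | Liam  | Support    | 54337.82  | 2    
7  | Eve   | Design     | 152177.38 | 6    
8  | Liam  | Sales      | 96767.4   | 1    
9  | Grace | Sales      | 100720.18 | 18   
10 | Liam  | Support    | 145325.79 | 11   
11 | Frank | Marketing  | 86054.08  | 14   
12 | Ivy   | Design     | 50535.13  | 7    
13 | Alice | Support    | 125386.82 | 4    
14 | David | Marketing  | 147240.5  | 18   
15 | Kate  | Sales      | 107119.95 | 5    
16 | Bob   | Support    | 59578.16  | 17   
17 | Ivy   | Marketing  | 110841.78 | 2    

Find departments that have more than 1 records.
SELECT department, COUNT(*) as cnt
FROM employees
GROUP BY department
HAVING COUNT(*) > 1

Result:
  Design: 3
  Marketing: 4
  Sales: 4
  Support: 6

Note: HAVING filters groups after aggregation, WHERE filters rows before.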